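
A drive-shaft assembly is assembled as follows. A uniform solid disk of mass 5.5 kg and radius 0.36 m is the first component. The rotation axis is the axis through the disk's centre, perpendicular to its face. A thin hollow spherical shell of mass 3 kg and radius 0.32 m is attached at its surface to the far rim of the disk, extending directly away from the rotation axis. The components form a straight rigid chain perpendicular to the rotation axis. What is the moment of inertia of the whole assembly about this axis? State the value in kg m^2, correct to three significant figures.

Solid disk: I_cm = (1/2)MR² = (1/2)(5.5)(0.36)² = 0.3564 kg m^2; axis through the centre, so I = 0.3564 kg m^2.
Spherical shell: I_cm = (2/3)MR² = (2/3)(3)(0.32)² = 0.2048 kg m^2; centre at d = 0.36 + 0.32 = 0.68 m, so I = I_cm + Md² gives I = 0.2048 + (3)(0.68)² = 1.592 kg m^2.
Total I = 0.3564 + 1.592 = 1.9484 kg m^2.

1.95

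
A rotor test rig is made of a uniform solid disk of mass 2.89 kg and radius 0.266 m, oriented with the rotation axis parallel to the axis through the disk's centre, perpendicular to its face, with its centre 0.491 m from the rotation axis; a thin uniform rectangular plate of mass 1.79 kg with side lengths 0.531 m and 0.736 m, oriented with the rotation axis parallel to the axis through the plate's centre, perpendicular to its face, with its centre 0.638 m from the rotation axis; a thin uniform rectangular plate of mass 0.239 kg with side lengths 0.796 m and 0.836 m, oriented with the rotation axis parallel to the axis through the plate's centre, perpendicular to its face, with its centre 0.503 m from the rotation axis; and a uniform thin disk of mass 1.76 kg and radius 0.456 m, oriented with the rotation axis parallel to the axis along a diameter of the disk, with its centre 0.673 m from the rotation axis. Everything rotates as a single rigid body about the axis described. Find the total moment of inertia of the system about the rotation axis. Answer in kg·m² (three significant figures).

2.63

Solid disk: I_cm = (1/2)MR² = (1/2)(2.89)(0.266)² = 0.10224 kg·m²; centre at d = 0.491 m, so I = I_cm + Md² gives I = 0.10224 + (2.89)(0.491)² = 0.79897 kg·m².
Rectangular plate: I_cm = (1/12)M(a²+b²) = (1/12)(1.79)[(0.531)² + (0.736)²] = 0.12286 kg·m²; centre at d = 0.638 m, so I = I_cm + Md² gives I = 0.12286 + (1.79)(0.638)² = 0.85147 kg·m².
Rectangular plate: I_cm = (1/12)M(a²+b²) = (1/12)(0.239)[(0.796)² + (0.836)²] = 0.026539 kg·m²; centre at d = 0.503 m, so I = I_cm + Md² gives I = 0.026539 + (0.239)(0.503)² = 0.087008 kg·m².
Thin disk: I_cm = (1/4)MR² = (1/4)(1.76)(0.456)² = 0.091492 kg·m²; centre at d = 0.673 m, so I = I_cm + Md² gives I = 0.091492 + (1.76)(0.673)² = 0.88865 kg·m².
Total I = 0.79897 + 0.85147 + 0.087008 + 0.88865 = 2.6261 kg·m².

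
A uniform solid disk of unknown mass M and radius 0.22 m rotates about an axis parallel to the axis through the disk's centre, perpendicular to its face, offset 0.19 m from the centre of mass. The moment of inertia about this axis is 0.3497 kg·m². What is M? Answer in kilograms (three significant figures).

5.80

I = I_cm + Md² = (1/2)MR² + Md² = M·[0.5·(0.22)² + (0.19)²] = M·0.0603.
So M = 0.3497 / 0.0603 = 5.7993 kg.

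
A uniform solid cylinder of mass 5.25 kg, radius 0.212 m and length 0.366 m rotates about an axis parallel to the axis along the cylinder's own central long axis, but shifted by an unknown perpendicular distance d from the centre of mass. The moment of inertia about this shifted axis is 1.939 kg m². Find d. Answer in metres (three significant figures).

About the centre-of-mass axis, I_cm = (1/2)MR² = (1/2)(5.25)(0.212)² = 0.11798 kg m².
Parallel axis theorem: I = I_cm + Md², so Md² = 1.939 − 0.11798 = 1.821 kg m².
d = √(1.821 / 5.25) = 0.58895 m.

0.589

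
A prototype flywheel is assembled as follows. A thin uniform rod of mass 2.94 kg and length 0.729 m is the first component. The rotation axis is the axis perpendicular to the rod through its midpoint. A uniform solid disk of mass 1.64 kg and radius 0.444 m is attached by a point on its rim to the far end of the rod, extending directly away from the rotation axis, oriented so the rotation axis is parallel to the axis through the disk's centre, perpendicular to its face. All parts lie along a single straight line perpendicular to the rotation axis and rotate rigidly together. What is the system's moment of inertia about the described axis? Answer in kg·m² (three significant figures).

1.36

Thin rod: I_cm = (1/12)ML² = (1/12)(2.94)(0.729)² = 0.1302 kg·m²; axis through the centre, so I = 0.1302 kg·m².
Solid disk: I_cm = (1/2)MR² = (1/2)(1.64)(0.444)² = 0.16165 kg·m²; centre at d = 0.3645 + 0.444 = 0.8085 m, so I = I_cm + Md² gives I = 0.16165 + (1.64)(0.8085)² = 1.2337 kg·m².
Total I = 0.1302 + 1.2337 = 1.3639 kg·m².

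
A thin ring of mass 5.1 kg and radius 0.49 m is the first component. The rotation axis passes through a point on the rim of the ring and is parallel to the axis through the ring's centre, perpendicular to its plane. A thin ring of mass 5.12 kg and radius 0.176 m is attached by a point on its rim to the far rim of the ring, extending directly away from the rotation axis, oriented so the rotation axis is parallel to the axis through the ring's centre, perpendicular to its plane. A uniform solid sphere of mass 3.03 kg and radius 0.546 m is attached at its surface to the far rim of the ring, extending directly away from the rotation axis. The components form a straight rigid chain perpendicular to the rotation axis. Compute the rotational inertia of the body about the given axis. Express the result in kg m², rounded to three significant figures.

20.5

Thin ring: I_cm = MR² = (5.1)(0.49)² = 1.2245 kg m²; centre at d = 0.49 m, so the parallel axis theorem gives I = 1.2245 + (5.1)(0.49)² = 2.449 kg m².
Thin ring: I_cm = MR² = (5.12)(0.176)² = 0.1586 kg m²; centre at d = 0.49 + 0.49 + 0.176 = 1.156 m, so the parallel axis theorem gives I = 0.1586 + (5.12)(1.156)² = 7.0006 kg m².
Solid sphere: I_cm = (2/5)MR² = (2/5)(3.03)(0.546)² = 0.36132 kg m²; centre at d = 0.49 + 0.49 + 0.176 + 0.176 + 0.546 = 1.878 m, so the parallel axis theorem gives I = 0.36132 + (3.03)(1.878)² = 11.048 kg m².
Total I = 2.449 + 7.0006 + 11.048 = 20.497 kg m².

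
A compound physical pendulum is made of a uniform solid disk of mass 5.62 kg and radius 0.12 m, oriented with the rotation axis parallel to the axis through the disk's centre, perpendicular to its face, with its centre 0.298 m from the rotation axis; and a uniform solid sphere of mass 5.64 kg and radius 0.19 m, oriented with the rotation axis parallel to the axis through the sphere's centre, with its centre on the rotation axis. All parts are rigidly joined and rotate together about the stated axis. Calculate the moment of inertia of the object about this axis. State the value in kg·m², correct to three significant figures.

Solid disk: I_cm = (1/2)MR² = (1/2)(5.62)(0.12)² = 0.040464 kg·m²; centre at d = 0.298 m, so I = I_cm + Md² gives I = 0.040464 + (5.62)(0.298)² = 0.53954 kg·m².
Solid sphere: I_cm = (2/5)MR² = (2/5)(5.64)(0.19)² = 0.081442 kg·m²; axis through the centre, so I = 0.081442 kg·m².
Total I = 0.53954 + 0.081442 = 0.62098 kg·m².

0.621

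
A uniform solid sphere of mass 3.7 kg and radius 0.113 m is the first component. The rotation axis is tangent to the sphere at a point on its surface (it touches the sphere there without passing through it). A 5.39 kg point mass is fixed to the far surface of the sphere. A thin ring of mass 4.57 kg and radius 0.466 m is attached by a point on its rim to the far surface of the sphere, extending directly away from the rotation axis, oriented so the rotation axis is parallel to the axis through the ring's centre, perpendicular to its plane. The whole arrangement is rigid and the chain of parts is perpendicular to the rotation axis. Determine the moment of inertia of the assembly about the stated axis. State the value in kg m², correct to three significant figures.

Solid sphere: I_cm = (2/5)MR² = (2/5)(3.7)(0.113)² = 0.018898 kg m²; centre at d = 0.113 m, so I = I_cm + Md² gives I = 0.018898 + (3.7)(0.113)² = 0.066143 kg m².
Point mass: I_cm = 0; centre at d = 0.113 + 0.113 = 0.226 m, so I = I_cm + Md² gives I = 0 + (5.39)(0.226)² = 0.2753 kg m².
Thin ring: I_cm = MR² = (4.57)(0.466)² = 0.9924 kg m²; centre at d = 0.113 + 0.113 + 0.466 = 0.692 m, so I = I_cm + Md² gives I = 0.9924 + (4.57)(0.692)² = 3.1808 kg m².
Total I = 0.066143 + 0.2753 + 3.1808 = 3.5223 kg m².

3.52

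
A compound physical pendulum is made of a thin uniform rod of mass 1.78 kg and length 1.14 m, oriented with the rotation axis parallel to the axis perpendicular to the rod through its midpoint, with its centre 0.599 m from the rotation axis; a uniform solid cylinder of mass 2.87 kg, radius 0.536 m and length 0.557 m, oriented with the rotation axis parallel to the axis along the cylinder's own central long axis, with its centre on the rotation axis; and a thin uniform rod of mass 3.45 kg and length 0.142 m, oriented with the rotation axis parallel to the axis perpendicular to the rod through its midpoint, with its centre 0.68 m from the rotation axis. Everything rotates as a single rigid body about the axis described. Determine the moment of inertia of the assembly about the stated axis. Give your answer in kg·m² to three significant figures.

Thin rod: I_cm = (1/12)ML² = (1/12)(1.78)(1.14)² = 0.19277 kg·m²; centre at d = 0.599 m, so the parallel axis theorem gives I = 0.19277 + (1.78)(0.599)² = 0.83144 kg·m².
Solid cylinder: I_cm = (1/2)MR² = (1/2)(2.87)(0.536)² = 0.41227 kg·m²; axis through the centre, so I = 0.41227 kg·m².
Thin rod: I_cm = (1/12)ML² = (1/12)(3.45)(0.142)² = 0.0057971 kg·m²; centre at d = 0.68 m, so the parallel axis theorem gives I = 0.0057971 + (3.45)(0.68)² = 1.6011 kg·m².
Total I = 0.83144 + 0.41227 + 1.6011 = 2.8448 kg·m².

2.84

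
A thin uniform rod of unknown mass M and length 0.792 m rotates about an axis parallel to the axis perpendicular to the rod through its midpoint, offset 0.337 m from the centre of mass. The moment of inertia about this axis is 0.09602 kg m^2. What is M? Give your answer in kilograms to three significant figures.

0.579

I = I_cm + Md² = (1/12)ML² + Md² = M·[0.0833333·(0.792)² + (0.337)²] = M·0.16584.
So M = 0.09602 / 0.16584 = 0.57899 kg.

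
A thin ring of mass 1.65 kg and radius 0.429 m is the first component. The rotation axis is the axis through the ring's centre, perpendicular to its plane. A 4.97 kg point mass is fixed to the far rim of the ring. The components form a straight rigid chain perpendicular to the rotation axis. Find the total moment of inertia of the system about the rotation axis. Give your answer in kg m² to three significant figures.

Thin ring: I_cm = MR² = (1.65)(0.429)² = 0.30367 kg m²; axis through the centre, so I = 0.30367 kg m².
Point mass: I_cm = 0; centre at d = 0.429 m, so the parallel axis theorem gives I = 0 + (4.97)(0.429)² = 0.91468 kg m².
Total I = 0.30367 + 0.91468 = 1.2184 kg m².

1.22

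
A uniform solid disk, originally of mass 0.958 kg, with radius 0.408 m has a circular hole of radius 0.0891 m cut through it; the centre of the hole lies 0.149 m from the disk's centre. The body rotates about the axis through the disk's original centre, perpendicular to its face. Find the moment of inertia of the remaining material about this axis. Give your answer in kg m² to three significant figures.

Unpierced body about its centre: I₀ = (1/2)MR² = (1/2)(0.958)(0.408)² = 0.079736 kg m².
The removed disk has mass m = M·(r/R)² = (0.958)(0.0891/0.408)² = 0.045688 kg (same uniform areal density).
Its moment of inertia about the rotation axis (parallel-axis theorem): I_hole = (1/2)mr² + md² = (1/2)(0.045688)(0.0891)² + (0.045688)(0.149)² = 0.0011957 kg m².
Treating the hole as negative mass, I = I₀ − I_hole = 0.079736 − 0.0011957 = 0.078541 kg m².

0.0785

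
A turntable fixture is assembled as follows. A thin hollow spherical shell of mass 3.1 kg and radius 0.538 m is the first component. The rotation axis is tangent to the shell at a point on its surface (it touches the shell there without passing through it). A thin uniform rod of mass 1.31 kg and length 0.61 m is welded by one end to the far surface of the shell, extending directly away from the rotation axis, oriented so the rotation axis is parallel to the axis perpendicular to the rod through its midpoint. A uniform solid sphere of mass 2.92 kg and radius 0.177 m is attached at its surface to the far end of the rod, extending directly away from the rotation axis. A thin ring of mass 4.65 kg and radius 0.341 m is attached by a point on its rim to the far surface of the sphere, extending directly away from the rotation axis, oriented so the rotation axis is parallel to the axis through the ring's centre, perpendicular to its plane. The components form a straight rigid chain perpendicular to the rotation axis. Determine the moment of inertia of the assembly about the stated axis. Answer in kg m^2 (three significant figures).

41.1

Spherical shell: I_cm = (2/3)MR² = (2/3)(3.1)(0.538)² = 0.59818 kg m^2; centre at d = 0.538 m, so the parallel axis theorem gives I = 0.59818 + (3.1)(0.538)² = 1.4955 kg m^2.
Thin rod: I_cm = (1/12)ML² = (1/12)(1.31)(0.61)² = 0.040621 kg m^2; centre at d = 0.538 + 0.538 + 0.305 = 1.381 m, so the parallel axis theorem gives I = 0.040621 + (1.31)(1.381)² = 2.539 kg m^2.
Solid sphere: I_cm = (2/5)MR² = (2/5)(2.92)(0.177)² = 0.036592 kg m^2; centre at d = 0.538 + 0.538 + 0.305 + 0.305 + 0.177 = 1.863 m, so the parallel axis theorem gives I = 0.036592 + (2.92)(1.863)² = 10.171 kg m^2.
Thin ring: I_cm = MR² = (4.65)(0.341)² = 0.54071 kg m^2; centre at d = 0.538 + 0.538 + 0.305 + 0.305 + 0.177 + 0.177 + 0.341 = 2.381 m, so the parallel axis theorem gives I = 0.54071 + (4.65)(2.381)² = 26.902 kg m^2.
Total I = 1.4955 + 2.539 + 10.171 + 26.902 = 41.108 kg m^2.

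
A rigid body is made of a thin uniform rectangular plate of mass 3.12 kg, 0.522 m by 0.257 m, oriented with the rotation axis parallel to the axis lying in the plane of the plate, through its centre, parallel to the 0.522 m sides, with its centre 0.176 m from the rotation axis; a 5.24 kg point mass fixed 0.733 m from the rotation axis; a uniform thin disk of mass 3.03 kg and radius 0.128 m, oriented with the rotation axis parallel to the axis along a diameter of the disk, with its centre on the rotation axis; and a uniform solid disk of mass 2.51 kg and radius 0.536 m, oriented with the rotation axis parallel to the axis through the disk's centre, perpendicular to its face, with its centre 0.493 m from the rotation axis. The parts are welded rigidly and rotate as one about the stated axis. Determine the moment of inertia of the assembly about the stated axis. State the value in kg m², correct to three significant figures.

3.91

Rectangular plate: I_cm = (1/12)Mb² = (1/12)(3.12)(0.257)² = 0.017173 kg m²; centre at d = 0.176 m, so I = I_cm + Md² gives I = 0.017173 + (3.12)(0.176)² = 0.11382 kg m².
Point mass: I_cm = 0; centre at d = 0.733 m, so I = I_cm + Md² gives I = 0 + (5.24)(0.733)² = 2.8154 kg m².
Thin disk: I_cm = (1/4)MR² = (1/4)(3.03)(0.128)² = 0.012411 kg m²; axis through the centre, so I = 0.012411 kg m².
Solid disk: I_cm = (1/2)MR² = (1/2)(2.51)(0.536)² = 0.36056 kg m²; centre at d = 0.493 m, so I = I_cm + Md² gives I = 0.36056 + (2.51)(0.493)² = 0.97061 kg m².
Total I = 0.11382 + 2.8154 + 0.012411 + 0.97061 = 3.9122 kg m².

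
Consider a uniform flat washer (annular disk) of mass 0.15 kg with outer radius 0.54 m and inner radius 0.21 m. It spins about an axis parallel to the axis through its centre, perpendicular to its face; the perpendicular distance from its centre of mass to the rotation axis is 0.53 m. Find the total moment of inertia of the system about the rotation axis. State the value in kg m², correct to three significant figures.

I_cm = (1/2)M(R²+r²) = (1/2)(0.15)[(0.54)² + (0.21)²] = 0.025177 kg m²; centre at d = 0.53 m, so I = I_cm + Md² gives I = 0.025177 + (0.15)(0.53)² = 0.067312 kg m².

0.0673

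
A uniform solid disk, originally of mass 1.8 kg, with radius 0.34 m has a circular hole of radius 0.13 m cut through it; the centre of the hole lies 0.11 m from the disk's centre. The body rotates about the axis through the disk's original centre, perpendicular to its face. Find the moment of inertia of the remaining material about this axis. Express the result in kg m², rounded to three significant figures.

0.0986

Unpierced body about its centre: I₀ = (1/2)MR² = (1/2)(1.8)(0.34)² = 0.10404 kg m².
The removed disk has mass m = M·(r/R)² = (1.8)(0.13/0.34)² = 0.26315 kg (same uniform areal density).
Its moment of inertia about the rotation axis (parallel-axis theorem): I_hole = (1/2)mr² + md² = (1/2)(0.26315)(0.13)² + (0.26315)(0.11)² = 0.0054077 kg m².
Treating the hole as negative mass, I = I₀ − I_hole = 0.10404 − 0.0054077 = 0.098632 kg m².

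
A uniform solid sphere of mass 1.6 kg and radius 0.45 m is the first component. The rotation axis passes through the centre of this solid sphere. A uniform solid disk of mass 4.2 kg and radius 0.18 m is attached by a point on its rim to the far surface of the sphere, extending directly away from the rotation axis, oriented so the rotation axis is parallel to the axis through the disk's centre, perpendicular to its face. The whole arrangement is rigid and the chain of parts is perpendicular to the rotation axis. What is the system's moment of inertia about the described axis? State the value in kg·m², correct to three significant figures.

1.86

Solid sphere: I_cm = (2/5)MR² = (2/5)(1.6)(0.45)² = 0.1296 kg·m²; axis through the centre, so I = 0.1296 kg·m².
Solid disk: I_cm = (1/2)MR² = (1/2)(4.2)(0.18)² = 0.06804 kg·m²; centre at d = 0.45 + 0.18 = 0.63 m, so the parallel axis theorem gives I = 0.06804 + (4.2)(0.63)² = 1.735 kg·m².
Total I = 0.1296 + 1.735 = 1.8646 kg·m².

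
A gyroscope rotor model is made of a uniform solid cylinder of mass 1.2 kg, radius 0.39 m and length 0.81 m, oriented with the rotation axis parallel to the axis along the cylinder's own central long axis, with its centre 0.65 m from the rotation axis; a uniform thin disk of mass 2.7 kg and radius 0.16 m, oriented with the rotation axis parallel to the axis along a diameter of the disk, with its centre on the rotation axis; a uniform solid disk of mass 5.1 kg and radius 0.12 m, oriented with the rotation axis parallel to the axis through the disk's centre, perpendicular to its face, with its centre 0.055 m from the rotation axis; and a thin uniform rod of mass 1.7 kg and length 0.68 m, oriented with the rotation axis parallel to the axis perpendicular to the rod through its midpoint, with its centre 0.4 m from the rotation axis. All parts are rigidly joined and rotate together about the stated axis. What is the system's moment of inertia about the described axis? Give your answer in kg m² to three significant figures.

Solid cylinder: I_cm = (1/2)MR² = (1/2)(1.2)(0.39)² = 0.09126 kg m²; centre at d = 0.65 m, so the parallel axis theorem gives I = 0.09126 + (1.2)(0.65)² = 0.59826 kg m².
Thin disk: I_cm = (1/4)MR² = (1/4)(2.7)(0.16)² = 0.01728 kg m²; axis through the centre, so I = 0.01728 kg m².
Solid disk: I_cm = (1/2)MR² = (1/2)(5.1)(0.12)² = 0.03672 kg m²; centre at d = 0.055 m, so the parallel axis theorem gives I = 0.03672 + (5.1)(0.055)² = 0.052147 kg m².
Thin rod: I_cm = (1/12)ML² = (1/12)(1.7)(0.68)² = 0.065507 kg m²; centre at d = 0.4 m, so the parallel axis theorem gives I = 0.065507 + (1.7)(0.4)² = 0.33751 kg m².
Total I = 0.59826 + 0.01728 + 0.052147 + 0.33751 = 1.0052 kg m².

1.01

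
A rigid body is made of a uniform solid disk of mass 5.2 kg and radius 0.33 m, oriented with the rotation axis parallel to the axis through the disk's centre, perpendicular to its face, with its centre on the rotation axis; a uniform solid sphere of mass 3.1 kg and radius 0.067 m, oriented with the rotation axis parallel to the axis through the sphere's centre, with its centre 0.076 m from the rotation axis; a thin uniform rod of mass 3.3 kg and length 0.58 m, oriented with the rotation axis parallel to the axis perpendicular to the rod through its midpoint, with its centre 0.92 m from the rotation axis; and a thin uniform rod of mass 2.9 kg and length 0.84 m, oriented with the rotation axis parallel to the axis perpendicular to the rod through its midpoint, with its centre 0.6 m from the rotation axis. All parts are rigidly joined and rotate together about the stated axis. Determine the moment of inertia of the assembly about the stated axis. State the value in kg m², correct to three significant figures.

4.41

Solid disk: I_cm = (1/2)MR² = (1/2)(5.2)(0.33)² = 0.28314 kg m²; axis through the centre, so I = 0.28314 kg m².
Solid sphere: I_cm = (2/5)MR² = (2/5)(3.1)(0.067)² = 0.0055664 kg m²; centre at d = 0.076 m, so the parallel axis theorem gives I = 0.0055664 + (3.1)(0.076)² = 0.023472 kg m².
Thin rod: I_cm = (1/12)ML² = (1/12)(3.3)(0.58)² = 0.09251 kg m²; centre at d = 0.92 m, so the parallel axis theorem gives I = 0.09251 + (3.3)(0.92)² = 2.8856 kg m².
Thin rod: I_cm = (1/12)ML² = (1/12)(2.9)(0.84)² = 0.17052 kg m²; centre at d = 0.6 m, so the parallel axis theorem gives I = 0.17052 + (2.9)(0.6)² = 1.2145 kg m².
Total I = 0.28314 + 0.023472 + 2.8856 + 1.2145 = 4.4068 kg m².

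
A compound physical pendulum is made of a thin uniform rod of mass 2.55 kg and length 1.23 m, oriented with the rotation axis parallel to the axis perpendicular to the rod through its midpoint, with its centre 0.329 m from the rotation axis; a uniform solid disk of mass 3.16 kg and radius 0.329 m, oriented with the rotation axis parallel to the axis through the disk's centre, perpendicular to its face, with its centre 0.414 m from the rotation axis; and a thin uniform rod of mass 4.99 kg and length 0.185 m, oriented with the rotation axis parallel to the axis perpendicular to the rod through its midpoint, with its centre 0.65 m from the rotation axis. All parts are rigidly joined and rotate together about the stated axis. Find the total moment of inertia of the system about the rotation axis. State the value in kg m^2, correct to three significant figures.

3.43

Thin rod: I_cm = (1/12)ML² = (1/12)(2.55)(1.23)² = 0.32149 kg m^2; centre at d = 0.329 m, so the parallel axis theorem gives I = 0.32149 + (2.55)(0.329)² = 0.59751 kg m^2.
Solid disk: I_cm = (1/2)MR² = (1/2)(3.16)(0.329)² = 0.17102 kg m^2; centre at d = 0.414 m, so the parallel axis theorem gives I = 0.17102 + (3.16)(0.414)² = 0.71263 kg m^2.
Thin rod: I_cm = (1/12)ML² = (1/12)(4.99)(0.185)² = 0.014232 kg m^2; centre at d = 0.65 m, so the parallel axis theorem gives I = 0.014232 + (4.99)(0.65)² = 2.1225 kg m^2.
Total I = 0.59751 + 0.71263 + 2.1225 = 3.4326 kg m^2.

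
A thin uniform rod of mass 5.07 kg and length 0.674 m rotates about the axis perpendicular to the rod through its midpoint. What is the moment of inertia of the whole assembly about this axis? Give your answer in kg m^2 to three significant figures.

I_cm = (1/12)ML² = (1/12)(5.07)(0.674)² = 0.19193 kg m^2; axis through the centre, so I = 0.19193 kg m^2.

0.192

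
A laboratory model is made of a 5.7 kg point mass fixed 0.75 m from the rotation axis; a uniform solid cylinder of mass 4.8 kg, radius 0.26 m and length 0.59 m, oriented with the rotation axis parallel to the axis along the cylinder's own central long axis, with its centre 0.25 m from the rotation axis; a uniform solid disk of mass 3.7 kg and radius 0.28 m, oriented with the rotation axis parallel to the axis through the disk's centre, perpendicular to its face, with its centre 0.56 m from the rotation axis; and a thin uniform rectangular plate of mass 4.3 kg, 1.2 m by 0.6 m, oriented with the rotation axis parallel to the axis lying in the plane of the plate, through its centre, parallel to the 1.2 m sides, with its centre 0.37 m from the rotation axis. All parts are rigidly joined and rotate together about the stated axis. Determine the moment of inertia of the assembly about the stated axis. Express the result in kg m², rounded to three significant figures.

5.69

Point mass: I_cm = 0; centre at d = 0.75 m, so I = I_cm + Md² gives I = 0 + (5.7)(0.75)² = 3.2063 kg m².
Solid cylinder: I_cm = (1/2)MR² = (1/2)(4.8)(0.26)² = 0.16224 kg m²; centre at d = 0.25 m, so I = I_cm + Md² gives I = 0.16224 + (4.8)(0.25)² = 0.46224 kg m².
Solid disk: I_cm = (1/2)MR² = (1/2)(3.7)(0.28)² = 0.14504 kg m²; centre at d = 0.56 m, so I = I_cm + Md² gives I = 0.14504 + (3.7)(0.56)² = 1.3054 kg m².
Rectangular plate: I_cm = (1/12)Mb² = (1/12)(4.3)(0.6)² = 0.129 kg m²; centre at d = 0.37 m, so I = I_cm + Md² gives I = 0.129 + (4.3)(0.37)² = 0.71767 kg m².
Total I = 3.2063 + 0.46224 + 1.3054 + 0.71767 = 5.6915 kg m².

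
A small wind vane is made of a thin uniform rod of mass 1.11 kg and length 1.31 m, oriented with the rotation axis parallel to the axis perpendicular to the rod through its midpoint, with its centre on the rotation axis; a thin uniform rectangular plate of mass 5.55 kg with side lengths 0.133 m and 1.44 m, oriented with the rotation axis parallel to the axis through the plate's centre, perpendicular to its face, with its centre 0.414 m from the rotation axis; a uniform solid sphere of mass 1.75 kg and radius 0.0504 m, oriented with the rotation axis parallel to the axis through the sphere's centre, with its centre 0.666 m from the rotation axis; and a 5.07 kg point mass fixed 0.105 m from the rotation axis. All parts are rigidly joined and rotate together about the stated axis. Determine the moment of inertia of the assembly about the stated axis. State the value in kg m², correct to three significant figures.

2.91

Thin rod: I_cm = (1/12)ML² = (1/12)(1.11)(1.31)² = 0.15874 kg m²; axis through the centre, so I = 0.15874 kg m².
Rectangular plate: I_cm = (1/12)M(a²+b²) = (1/12)(5.55)[(0.133)² + (1.44)²] = 0.96722 kg m²; centre at d = 0.414 m, so I = I_cm + Md² gives I = 0.96722 + (5.55)(0.414)² = 1.9185 kg m².
Solid sphere: I_cm = (2/5)MR² = (2/5)(1.75)(0.0504)² = 0.0017781 kg m²; centre at d = 0.666 m, so I = I_cm + Md² gives I = 0.0017781 + (1.75)(0.666)² = 0.778 kg m².
Point mass: I_cm = 0; centre at d = 0.105 m, so I = I_cm + Md² gives I = 0 + (5.07)(0.105)² = 0.055897 kg m².
Total I = 0.15874 + 1.9185 + 0.778 + 0.055897 = 2.9111 kg m².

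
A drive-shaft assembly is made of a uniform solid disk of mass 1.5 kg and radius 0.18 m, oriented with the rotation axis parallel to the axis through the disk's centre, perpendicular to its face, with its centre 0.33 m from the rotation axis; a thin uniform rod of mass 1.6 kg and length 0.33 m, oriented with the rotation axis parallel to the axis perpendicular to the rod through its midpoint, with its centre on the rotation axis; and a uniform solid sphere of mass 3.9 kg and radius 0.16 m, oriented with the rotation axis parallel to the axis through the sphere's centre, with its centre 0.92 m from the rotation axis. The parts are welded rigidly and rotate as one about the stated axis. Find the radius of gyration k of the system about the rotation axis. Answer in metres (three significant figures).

Solid disk: I_cm = (1/2)MR² = (1/2)(1.5)(0.18)² = 0.0243 kg m²; centre at d = 0.33 m, so the parallel axis theorem gives I = 0.0243 + (1.5)(0.33)² = 0.18765 kg m².
Thin rod: I_cm = (1/12)ML² = (1/12)(1.6)(0.33)² = 0.01452 kg m²; axis through the centre, so I = 0.01452 kg m².
Solid sphere: I_cm = (2/5)MR² = (2/5)(3.9)(0.16)² = 0.039936 kg m²; centre at d = 0.92 m, so the parallel axis theorem gives I = 0.039936 + (3.9)(0.92)² = 3.3409 kg m².
Total I = 3.5431 kg m²; total mass M = 7 kg.
k = √(I/M) = √(3.5431/7) = 0.71144 m.

0.711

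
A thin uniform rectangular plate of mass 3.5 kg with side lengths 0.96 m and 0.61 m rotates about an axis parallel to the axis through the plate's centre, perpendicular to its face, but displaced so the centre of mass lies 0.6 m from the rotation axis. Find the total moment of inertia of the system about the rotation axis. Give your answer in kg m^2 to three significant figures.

1.64

I_cm = (1/12)M(a²+b²) = (1/12)(3.5)[(0.96)² + (0.61)²] = 0.37733 kg m^2; centre at d = 0.6 m, so the parallel axis theorem gives I = 0.37733 + (3.5)(0.6)² = 1.6373 kg m^2.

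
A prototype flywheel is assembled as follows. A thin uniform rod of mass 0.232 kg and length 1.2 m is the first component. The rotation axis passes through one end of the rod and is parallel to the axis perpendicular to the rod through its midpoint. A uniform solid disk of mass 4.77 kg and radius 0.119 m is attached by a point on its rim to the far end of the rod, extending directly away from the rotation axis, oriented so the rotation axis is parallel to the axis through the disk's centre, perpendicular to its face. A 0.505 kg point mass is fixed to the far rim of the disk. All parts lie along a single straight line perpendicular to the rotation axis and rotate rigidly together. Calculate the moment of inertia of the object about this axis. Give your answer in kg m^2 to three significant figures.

9.49

Thin rod: I_cm = (1/12)ML² = (1/12)(0.232)(1.2)² = 0.02784 kg m^2; centre at d = 0.6 m, so I = I_cm + Md² gives I = 0.02784 + (0.232)(0.6)² = 0.11136 kg m^2.
Solid disk: I_cm = (1/2)MR² = (1/2)(4.77)(0.119)² = 0.033774 kg m^2; centre at d = 0.6 + 0.6 + 0.119 = 1.319 m, so I = I_cm + Md² gives I = 0.033774 + (4.77)(1.319)² = 8.3324 kg m^2.
Point mass: I_cm = 0; centre at d = 0.6 + 0.6 + 0.119 + 0.119 = 1.438 m, so I = I_cm + Md² gives I = 0 + (0.505)(1.438)² = 1.0443 kg m^2.
Total I = 0.11136 + 8.3324 + 1.0443 = 9.4881 kg m^2.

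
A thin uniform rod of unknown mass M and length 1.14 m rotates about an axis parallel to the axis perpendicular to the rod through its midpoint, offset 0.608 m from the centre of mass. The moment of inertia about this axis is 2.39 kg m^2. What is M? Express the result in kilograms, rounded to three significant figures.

5.00

I = I_cm + Md² = (1/12)ML² + Md² = M·[0.0833333·(1.14)² + (0.608)²] = M·0.47796.
So M = 2.39 / 0.47796 = 5.0004 kg.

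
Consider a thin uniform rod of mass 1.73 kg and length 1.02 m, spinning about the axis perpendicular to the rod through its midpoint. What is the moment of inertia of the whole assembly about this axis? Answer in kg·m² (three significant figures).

I_cm = (1/12)ML² = (1/12)(1.73)(1.02)² = 0.14999 kg·m²; axis through the centre, so I = 0.14999 kg·m².

0.150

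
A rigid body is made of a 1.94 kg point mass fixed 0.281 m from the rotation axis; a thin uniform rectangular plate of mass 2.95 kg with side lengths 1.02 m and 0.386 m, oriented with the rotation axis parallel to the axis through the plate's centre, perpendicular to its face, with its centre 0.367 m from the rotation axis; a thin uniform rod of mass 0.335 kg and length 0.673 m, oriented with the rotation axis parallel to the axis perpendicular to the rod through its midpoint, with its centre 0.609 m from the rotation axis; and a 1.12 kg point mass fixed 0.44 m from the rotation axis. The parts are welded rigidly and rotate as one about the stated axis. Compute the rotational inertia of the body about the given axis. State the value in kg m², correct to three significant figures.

1.20

Point mass: I_cm = 0; centre at d = 0.281 m, so I = I_cm + Md² gives I = 0 + (1.94)(0.281)² = 0.15318 kg m².
Rectangular plate: I_cm = (1/12)M(a²+b²) = (1/12)(2.95)[(1.02)² + (0.386)²] = 0.29239 kg m²; centre at d = 0.367 m, so I = I_cm + Md² gives I = 0.29239 + (2.95)(0.367)² = 0.68973 kg m².
Thin rod: I_cm = (1/12)ML² = (1/12)(0.335)(0.673)² = 0.012644 kg m²; centre at d = 0.609 m, so I = I_cm + Md² gives I = 0.012644 + (0.335)(0.609)² = 0.13689 kg m².
Point mass: I_cm = 0; centre at d = 0.44 m, so I = I_cm + Md² gives I = 0 + (1.12)(0.44)² = 0.21683 kg m².
Total I = 0.15318 + 0.68973 + 0.13689 + 0.21683 = 1.1966 kg m².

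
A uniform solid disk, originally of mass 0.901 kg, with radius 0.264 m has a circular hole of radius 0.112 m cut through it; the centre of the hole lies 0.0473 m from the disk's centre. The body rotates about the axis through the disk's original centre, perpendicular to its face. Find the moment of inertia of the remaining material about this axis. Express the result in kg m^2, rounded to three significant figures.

Unpierced body about its centre: I₀ = (1/2)MR² = (1/2)(0.901)(0.264)² = 0.031398 kg m^2.
The removed disk has mass m = M·(r/R)² = (0.901)(0.112/0.264)² = 0.16216 kg (same uniform areal density).
Its moment of inertia about the rotation axis (parallel-axis theorem): I_hole = (1/2)mr² + md² = (1/2)(0.16216)(0.112)² + (0.16216)(0.0473)² = 0.0013799 kg m^2.
Treating the hole as negative mass, I = I₀ − I_hole = 0.031398 − 0.0013799 = 0.030018 kg m^2.

0.0300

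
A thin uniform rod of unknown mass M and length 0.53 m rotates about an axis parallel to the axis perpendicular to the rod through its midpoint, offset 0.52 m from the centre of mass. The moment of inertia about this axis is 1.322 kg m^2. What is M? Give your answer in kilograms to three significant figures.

I = I_cm + Md² = (1/12)ML² + Md² = M·[0.0833333·(0.53)² + (0.52)²] = M·0.29381.
So M = 1.322 / 0.29381 = 4.4995 kg.

4.50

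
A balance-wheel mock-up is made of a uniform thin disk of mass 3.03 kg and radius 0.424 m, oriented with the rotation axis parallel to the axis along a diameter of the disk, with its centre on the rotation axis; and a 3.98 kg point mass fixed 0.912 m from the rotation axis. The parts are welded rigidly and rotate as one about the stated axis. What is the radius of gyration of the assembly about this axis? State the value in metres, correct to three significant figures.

Thin disk: I_cm = (1/4)MR² = (1/4)(3.03)(0.424)² = 0.13618 kg m²; axis through the centre, so I = 0.13618 kg m².
Point mass: I_cm = 0; centre at d = 0.912 m, so I = I_cm + Md² gives I = 0 + (3.98)(0.912)² = 3.3103 kg m².
Total I = 3.4465 kg m²; total mass M = 7.01 kg.
k = √(I/M) = √(3.4465/7.01) = 0.70118 m.

0.701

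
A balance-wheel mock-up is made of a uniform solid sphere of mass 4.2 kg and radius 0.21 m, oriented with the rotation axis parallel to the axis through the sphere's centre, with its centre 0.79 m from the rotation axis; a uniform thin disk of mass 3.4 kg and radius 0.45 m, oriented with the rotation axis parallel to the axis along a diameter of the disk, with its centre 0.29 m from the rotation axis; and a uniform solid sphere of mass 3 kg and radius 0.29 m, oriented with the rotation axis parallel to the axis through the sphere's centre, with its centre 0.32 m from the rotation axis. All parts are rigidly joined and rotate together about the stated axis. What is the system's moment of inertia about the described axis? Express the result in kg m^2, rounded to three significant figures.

3.56

Solid sphere: I_cm = (2/5)MR² = (2/5)(4.2)(0.21)² = 0.074088 kg m^2; centre at d = 0.79 m, so I = I_cm + Md² gives I = 0.074088 + (4.2)(0.79)² = 2.6953 kg m^2.
Thin disk: I_cm = (1/4)MR² = (1/4)(3.4)(0.45)² = 0.17213 kg m^2; centre at d = 0.29 m, so I = I_cm + Md² gives I = 0.17213 + (3.4)(0.29)² = 0.45806 kg m^2.
Solid sphere: I_cm = (2/5)MR² = (2/5)(3)(0.29)² = 0.10092 kg m^2; centre at d = 0.32 m, so I = I_cm + Md² gives I = 0.10092 + (3)(0.32)² = 0.40812 kg m^2.
Total I = 2.6953 + 0.45806 + 0.40812 = 3.5615 kg m^2.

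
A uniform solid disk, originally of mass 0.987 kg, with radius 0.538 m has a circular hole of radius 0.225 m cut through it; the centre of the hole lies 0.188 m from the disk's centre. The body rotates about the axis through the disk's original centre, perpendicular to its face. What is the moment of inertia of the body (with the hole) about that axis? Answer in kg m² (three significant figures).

0.132

Unpierced body about its centre: I₀ = (1/2)MR² = (1/2)(0.987)(0.538)² = 0.14284 kg m².
The removed disk has mass m = M·(r/R)² = (0.987)(0.225/0.538)² = 0.17263 kg (same uniform areal density).
Its moment of inertia about the rotation axis (parallel-axis theorem): I_hole = (1/2)mr² + md² = (1/2)(0.17263)(0.225)² + (0.17263)(0.188)² = 0.010471 kg m².
Treating the hole as negative mass, I = I₀ − I_hole = 0.14284 − 0.010471 = 0.13237 kg m².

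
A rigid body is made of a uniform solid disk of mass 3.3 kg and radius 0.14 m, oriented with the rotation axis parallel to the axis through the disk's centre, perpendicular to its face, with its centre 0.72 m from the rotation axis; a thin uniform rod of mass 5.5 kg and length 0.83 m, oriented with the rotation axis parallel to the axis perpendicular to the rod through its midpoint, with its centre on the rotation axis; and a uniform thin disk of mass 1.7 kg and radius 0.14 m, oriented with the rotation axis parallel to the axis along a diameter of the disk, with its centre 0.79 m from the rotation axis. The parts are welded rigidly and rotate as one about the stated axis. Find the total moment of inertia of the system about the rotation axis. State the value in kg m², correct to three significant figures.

3.13

Solid disk: I_cm = (1/2)MR² = (1/2)(3.3)(0.14)² = 0.03234 kg m²; centre at d = 0.72 m, so I = I_cm + Md² gives I = 0.03234 + (3.3)(0.72)² = 1.7431 kg m².
Thin rod: I_cm = (1/12)ML² = (1/12)(5.5)(0.83)² = 0.31575 kg m²; axis through the centre, so I = 0.31575 kg m².
Thin disk: I_cm = (1/4)MR² = (1/4)(1.7)(0.14)² = 0.00833 kg m²; centre at d = 0.79 m, so I = I_cm + Md² gives I = 0.00833 + (1.7)(0.79)² = 1.0693 kg m².
Total I = 1.7431 + 0.31575 + 1.0693 = 3.1281 kg m².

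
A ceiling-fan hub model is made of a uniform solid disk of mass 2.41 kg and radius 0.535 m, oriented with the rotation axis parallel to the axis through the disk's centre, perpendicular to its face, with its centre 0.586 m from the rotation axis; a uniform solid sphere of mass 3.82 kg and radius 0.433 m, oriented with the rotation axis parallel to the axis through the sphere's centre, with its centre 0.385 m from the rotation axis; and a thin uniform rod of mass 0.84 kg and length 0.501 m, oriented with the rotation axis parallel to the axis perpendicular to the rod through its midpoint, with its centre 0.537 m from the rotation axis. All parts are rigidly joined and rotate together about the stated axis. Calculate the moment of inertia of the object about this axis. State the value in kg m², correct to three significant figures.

Solid disk: I_cm = (1/2)MR² = (1/2)(2.41)(0.535)² = 0.3449 kg m²; centre at d = 0.586 m, so the parallel axis theorem gives I = 0.3449 + (2.41)(0.586)² = 1.1725 kg m².
Solid sphere: I_cm = (2/5)MR² = (2/5)(3.82)(0.433)² = 0.28648 kg m²; centre at d = 0.385 m, so the parallel axis theorem gives I = 0.28648 + (3.82)(0.385)² = 0.8527 kg m².
Thin rod: I_cm = (1/12)ML² = (1/12)(0.84)(0.501)² = 0.01757 kg m²; centre at d = 0.537 m, so the parallel axis theorem gives I = 0.01757 + (0.84)(0.537)² = 0.2598 kg m².
Total I = 1.1725 + 0.8527 + 0.2598 = 2.285 kg m².

2.28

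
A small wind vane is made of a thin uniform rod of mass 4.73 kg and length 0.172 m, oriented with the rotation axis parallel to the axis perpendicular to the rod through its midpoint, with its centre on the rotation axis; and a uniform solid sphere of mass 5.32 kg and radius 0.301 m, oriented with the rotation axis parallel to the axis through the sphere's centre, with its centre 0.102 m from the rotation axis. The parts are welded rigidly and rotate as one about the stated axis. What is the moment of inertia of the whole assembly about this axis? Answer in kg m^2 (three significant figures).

0.260

Thin rod: I_cm = (1/12)ML² = (1/12)(4.73)(0.172)² = 0.011661 kg m^2; axis through the centre, so I = 0.011661 kg m^2.
Solid sphere: I_cm = (2/5)MR² = (2/5)(5.32)(0.301)² = 0.1928 kg m^2; centre at d = 0.102 m, so I = I_cm + Md² gives I = 0.1928 + (5.32)(0.102)² = 0.24815 kg m^2.
Total I = 0.011661 + 0.24815 = 0.25981 kg m^2.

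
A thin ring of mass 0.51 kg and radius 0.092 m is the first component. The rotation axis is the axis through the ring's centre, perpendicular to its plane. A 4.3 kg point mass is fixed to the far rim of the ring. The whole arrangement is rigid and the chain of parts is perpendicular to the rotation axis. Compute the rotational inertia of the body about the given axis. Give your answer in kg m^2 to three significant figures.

0.0407

Thin ring: I_cm = MR² = (0.51)(0.092)² = 0.0043166 kg m^2; axis through the centre, so I = 0.0043166 kg m^2.
Point mass: I_cm = 0; centre at d = 0.092 m, so I = I_cm + Md² gives I = 0 + (4.3)(0.092)² = 0.036395 kg m^2.
Total I = 0.0043166 + 0.036395 = 0.040712 kg m^2.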